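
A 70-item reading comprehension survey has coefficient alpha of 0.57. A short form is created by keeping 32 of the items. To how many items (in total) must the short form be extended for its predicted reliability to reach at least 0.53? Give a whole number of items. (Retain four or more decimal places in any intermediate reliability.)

First, r for the 32-item form: n = 32/70 = 0.4571, so r_32 = 0.4571·0.57/(1 + (0.4571 − 1)·0.57) = 0.3773
Length factor from the short form to reach 0.53: n' = 0.53(1 − 0.3773) / [0.3773(1 − 0.53)] ≈ 1.8611
Items = 1.8611 × 32 ≈ 59.56 → 60

60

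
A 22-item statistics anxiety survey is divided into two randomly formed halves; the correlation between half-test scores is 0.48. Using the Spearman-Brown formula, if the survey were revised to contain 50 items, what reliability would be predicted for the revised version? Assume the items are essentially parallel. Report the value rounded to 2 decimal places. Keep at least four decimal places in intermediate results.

Full-test reliability from the split-half r: r_full = 2(0.48)/(1 + 0.48) = 0.6486
Length factor from 22 to 50 items: n = 50/22 = 2.2727
r_new = n·r_full / (1 + (n − 1)·r_full) = 1.4741 / 1.8255 ≈ 0.8075

0.81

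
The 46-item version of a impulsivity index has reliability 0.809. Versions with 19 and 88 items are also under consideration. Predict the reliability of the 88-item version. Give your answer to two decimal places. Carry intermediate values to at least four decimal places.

0.89

The 19-item form is not needed; work directly from the 46-item form with n = 88/46 = 1.9130.
r_{88} = n·r / (1 + (n − 1)·r) = 1.5476 / 1.7386 ≈ 0.8901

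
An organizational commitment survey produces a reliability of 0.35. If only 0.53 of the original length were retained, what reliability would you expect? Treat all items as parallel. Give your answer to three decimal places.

0.222

r_new = 0.53·0.35 / [1 + (0.53 − 1)·0.35]
     = 0.1855 / 0.8355 = 0.2220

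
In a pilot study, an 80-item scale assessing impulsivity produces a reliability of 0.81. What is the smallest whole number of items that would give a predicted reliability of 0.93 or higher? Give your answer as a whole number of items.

250

Spearman-Brown solved for the length factor n:
n = r_target (1 − r_old) / [ r_old (1 − r_target) ]
n = 0.93 × (1 − 0.81) / [ 0.81 × (1 − 0.93) ]
  = 0.1767 / 0.0567 = 3.1164
Items needed = n × 80 = 3.1164 × 80 ≈ 249.31 → round up to 250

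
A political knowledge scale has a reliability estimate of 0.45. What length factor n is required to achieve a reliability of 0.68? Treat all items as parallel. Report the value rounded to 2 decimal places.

2.60

Spearman-Brown solved for the length factor n:
n = r*(1 − r) / [ r (1 − r*) ]
n = 0.68(1 − 0.45) / [0.45(1 − 0.68)]
  = 0.3740 / 0.1440 = 2.5972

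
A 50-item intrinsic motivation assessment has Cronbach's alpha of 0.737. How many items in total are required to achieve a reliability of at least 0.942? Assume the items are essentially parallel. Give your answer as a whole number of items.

Rearranging the Spearman-Brown formula for n,
n = r_target (1 − r_old) / [ r_old (1 − r_target) ]
n = 0.942(1 − 0.737) / [0.737(1 − 0.942)]
  = 0.247746 / 0.042746 = 5.7958
Items needed = n × 50 = 5.7958 × 50 ≈ 289.79 → round up to 290

290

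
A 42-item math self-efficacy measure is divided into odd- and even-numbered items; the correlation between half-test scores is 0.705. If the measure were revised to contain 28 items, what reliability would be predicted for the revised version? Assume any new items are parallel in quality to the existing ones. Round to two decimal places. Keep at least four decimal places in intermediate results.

0.76

Full-test reliability from the split-half r: r_full = 2(0.705)/(1 + 0.705) = 0.8270
Length factor from 42 to 28 items: n = 28/42 = 0.6667
r_new = n·r_full / (1 + (n − 1)·r_full) = 0.5514 / 0.7244 ≈ 0.7612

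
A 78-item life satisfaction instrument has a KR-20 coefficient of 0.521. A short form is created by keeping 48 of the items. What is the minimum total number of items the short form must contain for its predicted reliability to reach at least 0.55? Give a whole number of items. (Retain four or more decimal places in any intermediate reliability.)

Short-form reliability: n = 48/78 = 0.6154; r_48 = n·r/(1+(n−1)r) ≈ 0.4010
Then solve for n' with r_old = 0.4010, r_target = 0.55: n' = 0.55(1 − 0.4010)/[0.4010(1 − 0.55)] = 1.8257
Items = 1.8257 × 48 ≈ 87.63 → 88

88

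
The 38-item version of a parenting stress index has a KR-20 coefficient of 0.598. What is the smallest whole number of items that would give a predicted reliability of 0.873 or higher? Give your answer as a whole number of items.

Spearman-Brown solved for the length factor n:
n = r_target (1 − r_old) / [ r_old (1 − r_target) ]
n = 0.873(1 − 0.598) / [0.598(1 − 0.873)]
  = 0.350946 / 0.075946 = 4.6210
So the test needs 4.6210 × 38 ≈ 175.60 items; rounding up, 176.

176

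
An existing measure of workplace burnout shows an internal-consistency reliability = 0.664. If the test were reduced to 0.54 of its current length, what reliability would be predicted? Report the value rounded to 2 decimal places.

r_new = 0.54·0.664 / [1 + (0.54 − 1)·0.664]
r_new = 0.3586 / 0.6946 ≈ 0.5163

0.52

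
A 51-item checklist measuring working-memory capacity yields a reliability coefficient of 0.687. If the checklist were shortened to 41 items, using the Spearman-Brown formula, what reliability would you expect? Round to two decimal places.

0.64

The new length is 41/51 = 0.8039 times the old.
r_new = 0.8039·0.687 / [1 + (0.8039 − 1)·0.687]
     = 0.5523 / 0.8653 = 0.6383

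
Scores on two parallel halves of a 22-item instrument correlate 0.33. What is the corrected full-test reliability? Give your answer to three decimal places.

0.496

The full test is twice the length of either half (n = 2).
r_full = 2r_hh / (1 + r_hh) = 2 × 0.33 / (1 + 0.33)
r_full = 0.6600 / 1.3300 ≈ 0.4962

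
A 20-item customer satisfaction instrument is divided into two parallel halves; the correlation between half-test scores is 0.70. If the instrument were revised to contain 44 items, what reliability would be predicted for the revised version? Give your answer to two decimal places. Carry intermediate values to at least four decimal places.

0.91

Spearman-Brown correction (n = 2): r_full = 2·0.70/(1 + 0.70) = 0.8235
Length factor from 20 to 44 items: n = 44/20 = 2.2000
r_new = n·r_full / (1 + (n − 1)·r_full) = 1.8117 / 1.9882 ≈ 0.9112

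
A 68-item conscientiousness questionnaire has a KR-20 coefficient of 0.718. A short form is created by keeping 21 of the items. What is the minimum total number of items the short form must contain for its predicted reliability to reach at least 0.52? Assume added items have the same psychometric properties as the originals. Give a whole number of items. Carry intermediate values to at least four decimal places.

29

First, r for the 21-item form: n = 21/68 = 0.3088, so r_21 = 0.3088·0.718/(1 + (0.3088 − 1)·0.718) = 0.4402
Then solve for n' with r_old = 0.4402, r_target = 0.52: n' = 0.52(1 − 0.4402)/[0.4402(1 − 0.52)] = 1.3777
Items = 1.3777 × 21 ≈ 28.93 → 29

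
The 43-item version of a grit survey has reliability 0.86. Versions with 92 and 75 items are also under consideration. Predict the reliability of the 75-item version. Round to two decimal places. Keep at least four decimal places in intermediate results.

0.91

The 92-item form is not needed; work directly from the 43-item form with n = 75/43 = 1.7442.
r_{75} = n·r / (1 + (n − 1)·r) = 1.5000 / 1.6400 ≈ 0.9146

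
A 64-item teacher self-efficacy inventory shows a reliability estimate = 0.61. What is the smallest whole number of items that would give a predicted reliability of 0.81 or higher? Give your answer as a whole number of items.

n = 0.81(1 − 0.61) / [0.61(1 − 0.81)]
n = 0.3159 / 0.1159 ≈ 2.7256
Items needed = n × 64 = 2.7256 × 64 ≈ 174.44 → round up to 175

175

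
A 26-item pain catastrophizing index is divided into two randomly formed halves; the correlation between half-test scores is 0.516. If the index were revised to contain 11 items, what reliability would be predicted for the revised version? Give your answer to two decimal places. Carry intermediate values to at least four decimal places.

0.47

First correct the split-half correlation to full-test reliability: r_full = 2 × 0.516 / (1 + 0.516) ≈ 0.6807
Then adjust to 11 items: n = 11/26 = 0.4231
r_new = n·r_full / (1 + (n − 1)·r_full) = 0.2880 / 0.6073 ≈ 0.4742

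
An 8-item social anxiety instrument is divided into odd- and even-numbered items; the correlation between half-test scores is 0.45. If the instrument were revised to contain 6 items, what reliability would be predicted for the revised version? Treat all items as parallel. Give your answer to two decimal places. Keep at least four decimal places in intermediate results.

First correct the split-half correlation to full-test reliability: r_full = 2 × 0.45 / (1 + 0.45) ≈ 0.6207
Then adjust to 6 items: n = 6/8 = 0.7500
r_new = n·r_full / (1 + (n − 1)·r_full) = 0.4655 / 0.8448 ≈ 0.5510

0.55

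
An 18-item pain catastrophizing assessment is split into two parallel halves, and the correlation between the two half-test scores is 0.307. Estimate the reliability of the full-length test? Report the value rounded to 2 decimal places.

The full test is twice the length of either half (n = 2).
r_full = 2(0.307) / (1 + 0.307)
r_full = 0.6140 / 1.3070 ≈ 0.4698

0.47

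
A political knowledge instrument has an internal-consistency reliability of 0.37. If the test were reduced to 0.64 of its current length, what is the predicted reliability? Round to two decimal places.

r_new = 0.64·0.37 / [1 + (0.64 − 1)·0.37]
     = 0.2368 / 0.8668 = 0.2732

0.27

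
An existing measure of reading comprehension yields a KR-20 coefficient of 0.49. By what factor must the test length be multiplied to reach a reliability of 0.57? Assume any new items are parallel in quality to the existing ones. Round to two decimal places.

n = 0.57(1 − 0.49) / [0.49(1 − 0.57)]
n = 0.2907 / 0.2107 ≈ 1.3797

1.38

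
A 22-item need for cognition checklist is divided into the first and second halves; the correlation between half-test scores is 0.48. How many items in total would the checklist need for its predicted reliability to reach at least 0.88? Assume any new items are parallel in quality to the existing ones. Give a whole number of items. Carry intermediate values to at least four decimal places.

r_full = 2(0.48)/(1 + 0.48) = 0.6486
Solve Spearman-Brown for n: n = 0.88(1 − 0.6486) / [0.6486(1 − 0.88)] = 3.9731
Required items = 3.9731 × 22 = 87.41, so 88 items.

88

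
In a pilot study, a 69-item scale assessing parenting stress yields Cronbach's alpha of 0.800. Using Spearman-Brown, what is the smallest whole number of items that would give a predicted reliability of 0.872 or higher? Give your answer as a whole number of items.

118

n = 0.872 × (1 − 0.800) / [ 0.800 × (1 − 0.872) ]
n = 0.174400 / 0.102400 ≈ 1.7031
So the test needs 1.7031 × 69 ≈ 117.51 items; rounding up, 118.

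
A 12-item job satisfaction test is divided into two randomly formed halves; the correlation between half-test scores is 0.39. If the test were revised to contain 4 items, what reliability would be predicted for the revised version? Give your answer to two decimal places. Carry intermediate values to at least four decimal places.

0.30

Spearman-Brown correction (n = 2): r_full = 2·0.39/(1 + 0.39) = 0.5612
Length factor from 12 to 4 items: n = 4/12 = 0.3333
r_new = n·r_full / (1 + (n − 1)·r_full) = 0.1870 / 0.6258 ≈ 0.2988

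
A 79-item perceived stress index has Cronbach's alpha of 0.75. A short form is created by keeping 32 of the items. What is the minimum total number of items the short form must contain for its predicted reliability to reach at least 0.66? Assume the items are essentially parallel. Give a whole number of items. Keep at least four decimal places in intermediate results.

52

First, r for the 32-item form: n = 32/79 = 0.4051, so r_32 = 0.4051·0.75/(1 + (0.4051 − 1)·0.75) = 0.5486
Length factor from the short form to reach 0.66: n' = 0.66(1 − 0.5486) / [0.5486(1 − 0.66)] ≈ 1.5972
Total items = 1.5972 × 32 = 51.11, rounded up to 52.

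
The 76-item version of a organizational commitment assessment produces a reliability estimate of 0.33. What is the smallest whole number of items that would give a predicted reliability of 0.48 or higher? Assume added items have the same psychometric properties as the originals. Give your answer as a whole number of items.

143

Spearman-Brown solved for the length factor n:
n = r*(1 − r) / [ r (1 − r*) ]
n = 0.48 × (1 − 0.33) / [ 0.33 × (1 − 0.48) ]
  = 0.3216 / 0.1716 = 1.8741
So the test needs 1.8741 × 76 ≈ 142.43 items; rounding up, 143.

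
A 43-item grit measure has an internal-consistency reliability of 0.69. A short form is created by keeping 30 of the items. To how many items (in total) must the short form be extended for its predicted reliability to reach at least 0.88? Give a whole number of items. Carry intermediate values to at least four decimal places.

First, r for the 30-item form: n = 30/43 = 0.6977, so r_30 = 0.6977·0.69/(1 + (0.6977 − 1)·0.69) = 0.6083
Length factor from the short form to reach 0.88: n' = 0.88(1 − 0.6083) / [0.6083(1 − 0.88)] ≈ 4.7221
Total items = 4.7221 × 30 = 141.66, rounded up to 142.

142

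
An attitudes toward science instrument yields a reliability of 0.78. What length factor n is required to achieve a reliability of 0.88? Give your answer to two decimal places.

Invert Spearman-Brown to solve for n:
n = r_target (1 − r_old) / [ r_old (1 − r_target) ]
n = 0.88(1 − 0.78) / [0.78(1 − 0.88)]
n = 0.1936 / 0.0936 ≈ 2.0684

2.07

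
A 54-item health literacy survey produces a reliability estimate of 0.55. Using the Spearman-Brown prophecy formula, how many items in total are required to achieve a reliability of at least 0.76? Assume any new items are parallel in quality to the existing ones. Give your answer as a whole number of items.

n = 0.76(1 − 0.55) / [0.55(1 − 0.76)]
n = 0.3420 / 0.1320 ≈ 2.5909
Items needed = n × 54 = 2.5909 × 54 ≈ 139.91 → round up to 140

140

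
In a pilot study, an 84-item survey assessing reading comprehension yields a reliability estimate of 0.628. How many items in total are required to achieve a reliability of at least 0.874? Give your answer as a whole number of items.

346

n = 0.874(1 − 0.628) / [0.628(1 − 0.874)]
n = 0.325128 / 0.079128 ≈ 4.1089
Items needed = n × 84 = 4.1089 × 84 ≈ 345.15 → round up to 346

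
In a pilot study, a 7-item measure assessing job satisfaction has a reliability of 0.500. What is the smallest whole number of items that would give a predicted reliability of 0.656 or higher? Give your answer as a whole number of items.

Spearman-Brown solved for the length factor n:
n = r*(1 − r) / [ r (1 − r*) ]
n = 0.656(1 − 0.500) / [0.500(1 − 0.656)]
  = 0.328000 / 0.172000 = 1.9070
1.9070 × 7 = 13.35 → 14 items

14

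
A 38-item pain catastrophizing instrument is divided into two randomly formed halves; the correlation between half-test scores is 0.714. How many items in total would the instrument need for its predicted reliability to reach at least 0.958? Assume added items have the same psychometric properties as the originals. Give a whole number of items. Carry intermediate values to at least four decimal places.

174

r_full = 2(0.714)/(1 + 0.714) = 0.8331
Solve Spearman-Brown for n: n = 0.958(1 − 0.8331) / [0.8331(1 − 0.958)] = 4.5696
Required items = 4.5696 × 38 = 173.64, so 174 items.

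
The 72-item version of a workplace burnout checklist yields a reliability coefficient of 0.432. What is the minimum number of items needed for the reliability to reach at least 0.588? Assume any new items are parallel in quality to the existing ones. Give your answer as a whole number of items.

136

Rearranging the Spearman-Brown formula for n,
n = r*(1 − r) / [ r (1 − r*) ]
n = 0.588(1 − 0.432) / [0.432(1 − 0.588)]
  = 0.333984 / 0.177984 = 1.8765
1.8765 × 72 = 135.11 → 136 items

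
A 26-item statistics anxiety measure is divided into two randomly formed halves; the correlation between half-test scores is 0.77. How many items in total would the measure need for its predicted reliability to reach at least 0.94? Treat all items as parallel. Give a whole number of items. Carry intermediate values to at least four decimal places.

61

r_full = 2(0.77)/(1 + 0.77) = 0.8701
Solve Spearman-Brown for n: n = 0.94(1 − 0.8701) / [0.8701(1 − 0.94)] = 2.3389
Required items = 2.3389 × 26 = 60.81, so 61 items.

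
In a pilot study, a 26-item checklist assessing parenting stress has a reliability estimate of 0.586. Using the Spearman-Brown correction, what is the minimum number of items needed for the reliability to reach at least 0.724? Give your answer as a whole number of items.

Spearman-Brown solved for the length factor n:
n = r*(1 − r) / [ r (1 − r*) ]
n = [0.724 × 0.414] / [0.586 × 0.276]
  = 0.299736 / 0.161736 = 1.8532
Items needed = n × 26 = 1.8532 × 26 ≈ 48.18 → round up to 49

49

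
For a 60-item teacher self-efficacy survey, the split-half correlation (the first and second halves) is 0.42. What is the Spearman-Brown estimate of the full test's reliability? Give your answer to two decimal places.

0.59

r_full = 2(0.42) / (1 + 0.42)
r_full = 0.8400 / 1.4200 ≈ 0.5915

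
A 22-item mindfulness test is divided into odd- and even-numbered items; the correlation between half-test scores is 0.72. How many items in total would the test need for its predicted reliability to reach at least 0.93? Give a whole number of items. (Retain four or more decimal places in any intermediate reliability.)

r_full = 2(0.72)/(1 + 0.72) = 0.8372
n = r_tgt(1 − r_full) / [r_full(1 − r_tgt)] = 0.93 × 0.1628 / (0.8372 × 0.07) ≈ 2.5835
Required items = 2.5835 × 22 = 56.84, so 57 items.

57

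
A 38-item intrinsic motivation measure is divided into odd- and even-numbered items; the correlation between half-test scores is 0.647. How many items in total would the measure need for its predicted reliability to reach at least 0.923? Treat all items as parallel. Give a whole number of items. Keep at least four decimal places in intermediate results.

Corrected full-test reliability: r_full = 2 × 0.647 / (1 + 0.647) ≈ 0.7857
Solve Spearman-Brown for n: n = 0.923(1 − 0.7857) / [0.7857(1 − 0.923)] = 3.2695
Items = 3.2695 × 38 ≈ 124.24 → 125

125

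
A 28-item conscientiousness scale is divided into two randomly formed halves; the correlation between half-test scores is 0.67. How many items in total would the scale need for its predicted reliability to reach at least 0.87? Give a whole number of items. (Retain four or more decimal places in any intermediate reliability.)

r_full = 2(0.67)/(1 + 0.67) = 0.8024
Solve Spearman-Brown for n: n = 0.87(1 − 0.8024) / [0.8024(1 − 0.87)] = 1.6481
Items = 1.6481 × 28 ≈ 46.15 → 47

47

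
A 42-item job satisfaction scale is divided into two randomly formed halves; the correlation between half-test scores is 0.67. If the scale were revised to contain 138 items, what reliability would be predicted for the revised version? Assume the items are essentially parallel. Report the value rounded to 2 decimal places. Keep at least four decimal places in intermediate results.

Full-test reliability from the split-half r: r_full = 2(0.67)/(1 + 0.67) = 0.8024
Length factor from 42 to 138 items: n = 138/42 = 3.2857
r_new = n·r_full / (1 + (n − 1)·r_full) = 2.6364 / 2.8340 ≈ 0.9303

0.93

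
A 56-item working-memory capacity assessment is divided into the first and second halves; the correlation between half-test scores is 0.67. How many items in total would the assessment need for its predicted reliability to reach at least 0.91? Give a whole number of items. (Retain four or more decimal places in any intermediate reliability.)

140

Corrected full-test reliability: r_full = 2 × 0.67 / (1 + 0.67) ≈ 0.8024
n = r_tgt(1 − r_full) / [r_full(1 − r_tgt)] = 0.91 × 0.1976 / (0.8024 × 0.09) ≈ 2.4900
Items = 2.4900 × 56 ≈ 139.44 → 140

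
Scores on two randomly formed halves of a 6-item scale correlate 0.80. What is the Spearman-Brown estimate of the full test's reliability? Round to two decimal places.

The full test is twice the length of either half (n = 2).
r_full = 2r_hh / (1 + r_hh) = 2 × 0.80 / (1 + 0.80)
       = 1.6000 / 1.8000 = 0.8889

0.89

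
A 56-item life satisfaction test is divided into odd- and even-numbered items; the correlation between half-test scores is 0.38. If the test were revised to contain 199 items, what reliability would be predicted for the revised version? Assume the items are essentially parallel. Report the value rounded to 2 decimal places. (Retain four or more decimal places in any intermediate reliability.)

Spearman-Brown correction (n = 2): r_full = 2·0.38/(1 + 0.38) = 0.5507
Length factor from 56 to 199 items: n = 199/56 = 3.5536
r_new = n·r_full / (1 + (n − 1)·r_full) = 1.9570 / 2.4063 ≈ 0.8133

0.81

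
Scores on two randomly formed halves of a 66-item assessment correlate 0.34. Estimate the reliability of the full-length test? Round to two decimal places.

Apply the Spearman-Brown correction with n = 2:
r_full = 2r_hh / (1 + r_hh) = 2 × 0.34 / (1 + 0.34)
r_full = 0.6800 / 1.3400 ≈ 0.5075

0.51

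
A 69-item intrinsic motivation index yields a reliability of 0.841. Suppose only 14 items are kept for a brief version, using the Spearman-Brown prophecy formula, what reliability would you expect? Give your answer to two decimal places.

Length ratio n = 14/69 = 0.2029
Apply the Spearman-Brown prophecy formula, r' = nr / [1 + (n − 1)r]:
r_new = 0.2029·0.841 / [1 + (0.2029 − 1)·0.841]
r_new = 0.1706 / 0.3296 ≈ 0.5176

0.52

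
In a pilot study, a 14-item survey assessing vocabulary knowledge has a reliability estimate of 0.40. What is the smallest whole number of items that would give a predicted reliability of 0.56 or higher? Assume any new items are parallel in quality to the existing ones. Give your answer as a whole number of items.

27

n = [0.56 × 0.60] / [0.40 × 0.44]
  = 0.3360 / 0.1760 = 1.9091
Items needed = n × 14 = 1.9091 × 14 ≈ 26.73 → round up to 27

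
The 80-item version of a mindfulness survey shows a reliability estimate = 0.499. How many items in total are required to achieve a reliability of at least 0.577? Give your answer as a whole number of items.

110

n = 0.577(1 − 0.499) / [0.499(1 − 0.577)]
  = 0.289077 / 0.211077 = 1.3695
Items needed = n × 80 = 1.3695 × 80 ≈ 109.56 → round up to 110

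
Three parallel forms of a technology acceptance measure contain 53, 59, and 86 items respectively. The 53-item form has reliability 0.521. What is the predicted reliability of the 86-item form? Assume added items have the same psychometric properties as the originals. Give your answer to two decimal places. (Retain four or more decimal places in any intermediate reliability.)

Only the ratio of lengths matters: n = 86/53 = 1.6226
r_{86} = n·r / (1 + (n − 1)·r) = 0.8454 / 1.3244 ≈ 0.6383

0.64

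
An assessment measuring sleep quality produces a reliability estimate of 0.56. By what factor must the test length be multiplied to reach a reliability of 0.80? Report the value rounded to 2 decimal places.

n = 0.80 × (1 − 0.56) / [ 0.56 × (1 − 0.80) ]
n = 0.3520 / 0.1120 ≈ 3.1429

3.14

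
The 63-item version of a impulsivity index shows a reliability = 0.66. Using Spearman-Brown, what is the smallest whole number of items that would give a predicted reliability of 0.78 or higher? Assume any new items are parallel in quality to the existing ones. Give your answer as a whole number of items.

Invert Spearman-Brown to solve for n:
n = r_target (1 − r_old) / [ r_old (1 − r_target) ]
n = 0.78 × (1 − 0.66) / [ 0.66 × (1 − 0.78) ]
  = 0.2652 / 0.1452 = 1.8264
Items needed = n × 63 = 1.8264 × 63 ≈ 115.06 → round up to 116

116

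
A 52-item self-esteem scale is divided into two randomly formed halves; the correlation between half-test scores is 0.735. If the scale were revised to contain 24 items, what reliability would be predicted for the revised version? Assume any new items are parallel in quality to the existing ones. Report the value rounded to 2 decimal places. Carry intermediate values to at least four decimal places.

0.72

Spearman-Brown correction (n = 2): r_full = 2·0.735/(1 + 0.735) = 0.8473
Length factor from 52 to 24 items: n = 24/52 = 0.4615
r_new = n·r_full / (1 + (n − 1)·r_full) = 0.3910 / 0.5437 ≈ 0.7191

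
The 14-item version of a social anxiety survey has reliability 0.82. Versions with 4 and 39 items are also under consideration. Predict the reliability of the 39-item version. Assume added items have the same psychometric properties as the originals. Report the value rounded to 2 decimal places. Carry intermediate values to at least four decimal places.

Only the ratio of lengths matters: n = 39/14 = 2.7857
r_{39} = n·r / (1 + (n − 1)·r) = 2.2843 / 2.4643 ≈ 0.9270

0.93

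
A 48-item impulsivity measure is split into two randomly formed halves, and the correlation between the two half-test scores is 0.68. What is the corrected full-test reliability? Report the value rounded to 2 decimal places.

The full test is twice the length of either half (n = 2).
r_full = 2r_hh / (1 + r_hh) = 2 × 0.68 / (1 + 0.68)
       = 1.3600 / 1.6800 = 0.8095

0.81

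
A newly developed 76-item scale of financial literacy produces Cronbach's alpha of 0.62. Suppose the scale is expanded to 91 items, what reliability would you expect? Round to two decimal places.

n = 91/76 = 1.1974
r_new = (1.1974 × 0.62) / (1 + (1.1974 − 1) × 0.62)
     = 0.7424 / 1.1224 = 0.6614

0.66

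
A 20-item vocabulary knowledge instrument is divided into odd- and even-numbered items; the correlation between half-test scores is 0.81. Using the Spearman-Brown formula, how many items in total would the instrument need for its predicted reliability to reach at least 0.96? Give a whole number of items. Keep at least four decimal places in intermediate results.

57

r_full = 2(0.81)/(1 + 0.81) = 0.8950
n = r_tgt(1 − r_full) / [r_full(1 − r_tgt)] = 0.96 × 0.1050 / (0.8950 × 0.04) ≈ 2.8156
Required items = 2.8156 × 20 = 56.31, so 57 items.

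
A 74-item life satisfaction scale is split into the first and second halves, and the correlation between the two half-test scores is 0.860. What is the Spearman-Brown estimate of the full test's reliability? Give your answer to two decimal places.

0.92

r_full = 2(0.860) / (1 + 0.860)
       = 1.7200 / 1.8600 = 0.9247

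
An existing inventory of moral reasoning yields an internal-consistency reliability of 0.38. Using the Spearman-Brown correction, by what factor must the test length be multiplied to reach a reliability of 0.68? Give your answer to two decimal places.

3.47

Rearranging the Spearman-Brown formula for n,
n = r_target (1 − r_old) / [ r_old (1 − r_target) ]
n = 0.68 × (1 − 0.38) / [ 0.38 × (1 − 0.68) ]
n = 0.4216 / 0.1216 ≈ 3.4671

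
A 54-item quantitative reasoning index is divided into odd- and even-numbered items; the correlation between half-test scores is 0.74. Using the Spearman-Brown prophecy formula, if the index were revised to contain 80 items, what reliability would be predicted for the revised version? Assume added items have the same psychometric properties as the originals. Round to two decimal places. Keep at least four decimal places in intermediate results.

0.89

Spearman-Brown correction (n = 2): r_full = 2·0.74/(1 + 0.74) = 0.8506
Length factor from 54 to 80 items: n = 80/54 = 1.4815
r_new = n·r_full / (1 + (n − 1)·r_full) = 1.2602 / 1.4096 ≈ 0.8940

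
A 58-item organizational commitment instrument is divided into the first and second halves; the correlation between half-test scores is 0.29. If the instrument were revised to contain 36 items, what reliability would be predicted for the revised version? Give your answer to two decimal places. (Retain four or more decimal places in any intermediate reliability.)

Spearman-Brown correction (n = 2): r_full = 2·0.29/(1 + 0.29) = 0.4496
Length factor from 58 to 36 items: n = 36/58 = 0.6207
r_new = n·r_full / (1 + (n − 1)·r_full) = 0.2791 / 0.8295 ≈ 0.3365

0.34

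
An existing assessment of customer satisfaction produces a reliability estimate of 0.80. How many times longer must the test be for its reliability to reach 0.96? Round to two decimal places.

6.00

Rearranging the Spearman-Brown formula for n,
n = r_target (1 − r_old) / [ r_old (1 − r_target) ]
n = [0.96 × 0.20] / [0.80 × 0.04]
  = 0.1920 / 0.0320 = 6.0000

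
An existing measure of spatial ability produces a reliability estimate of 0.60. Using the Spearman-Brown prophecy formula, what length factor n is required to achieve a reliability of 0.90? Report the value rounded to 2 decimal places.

6.00

n = 0.90 × (1 − 0.60) / [ 0.60 × (1 − 0.90) ]
  = 0.3600 / 0.0600 = 6.0000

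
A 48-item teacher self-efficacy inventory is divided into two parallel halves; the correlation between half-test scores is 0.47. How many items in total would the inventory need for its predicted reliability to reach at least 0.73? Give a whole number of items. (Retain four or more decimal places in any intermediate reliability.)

74

Corrected full-test reliability: r_full = 2 × 0.47 / (1 + 0.47) ≈ 0.6395
n = r_tgt(1 − r_full) / [r_full(1 − r_tgt)] = 0.73 × 0.3605 / (0.6395 × 0.27) ≈ 1.5241
Required items = 1.5241 × 48 = 73.16, so 74 items.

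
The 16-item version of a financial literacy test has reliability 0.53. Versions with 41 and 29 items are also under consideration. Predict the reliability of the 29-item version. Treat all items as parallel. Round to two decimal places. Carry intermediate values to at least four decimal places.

0.67

The 41-item form is not needed; work directly from the 16-item form with n = 29/16 = 1.8125.
r_{29} = n·r / (1 + (n − 1)·r) = 0.9606 / 1.4306 ≈ 0.6715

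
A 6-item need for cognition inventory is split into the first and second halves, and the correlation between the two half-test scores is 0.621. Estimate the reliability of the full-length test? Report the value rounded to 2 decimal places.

r_full = 2r_hh / (1 + r_hh) = 2 × 0.621 / (1 + 0.621)
r_full = 1.2420 / 1.6210 ≈ 0.7662

0.77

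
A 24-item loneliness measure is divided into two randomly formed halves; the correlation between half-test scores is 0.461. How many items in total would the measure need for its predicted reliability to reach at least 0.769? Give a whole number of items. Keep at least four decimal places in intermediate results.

r_full = 2(0.461)/(1 + 0.461) = 0.6311
Solve Spearman-Brown for n: n = 0.769(1 − 0.6311) / [0.6311(1 − 0.769)] = 1.9459
Required items = 1.9459 × 24 = 46.70, so 47 items.

47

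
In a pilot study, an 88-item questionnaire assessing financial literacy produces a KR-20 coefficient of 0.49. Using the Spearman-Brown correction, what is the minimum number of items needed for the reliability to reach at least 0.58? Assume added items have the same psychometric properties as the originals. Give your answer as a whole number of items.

127

Rearranging the Spearman-Brown formula for n,
n = r*(1 − r) / [ r (1 − r*) ]
n = [0.58 × 0.51] / [0.49 × 0.42]
n = 0.2958 / 0.2058 ≈ 1.4373
So the test needs 1.4373 × 88 ≈ 126.48 items; rounding up, 127.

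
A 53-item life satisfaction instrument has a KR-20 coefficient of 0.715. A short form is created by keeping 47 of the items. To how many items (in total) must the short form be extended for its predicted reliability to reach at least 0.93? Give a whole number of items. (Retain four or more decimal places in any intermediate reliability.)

Short-form reliability: n = 47/53 = 0.8868; r_47 = n·r/(1+(n−1)r) ≈ 0.6899
Length factor from the short form to reach 0.93: n' = 0.93(1 − 0.6899) / [0.6899(1 − 0.93)] ≈ 5.9717
Items = 5.9717 × 47 ≈ 280.67 → 281

281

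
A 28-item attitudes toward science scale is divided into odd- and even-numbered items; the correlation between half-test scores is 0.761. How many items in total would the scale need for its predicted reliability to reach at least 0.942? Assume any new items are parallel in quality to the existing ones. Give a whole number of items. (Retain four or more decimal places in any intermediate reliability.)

72

Corrected full-test reliability: r_full = 2 × 0.761 / (1 + 0.761) ≈ 0.8643
Solve Spearman-Brown for n: n = 0.942(1 − 0.8643) / [0.8643(1 − 0.942)] = 2.5500
Required items = 2.5500 × 28 = 71.40, so 72 items.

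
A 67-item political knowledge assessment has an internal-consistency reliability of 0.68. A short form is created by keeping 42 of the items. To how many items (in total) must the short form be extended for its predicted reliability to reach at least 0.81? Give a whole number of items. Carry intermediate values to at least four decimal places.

First, r for the 42-item form: n = 42/67 = 0.6269, so r_42 = 0.6269·0.68/(1 + (0.6269 − 1)·0.68) = 0.5712
Then solve for n' with r_old = 0.5712, r_target = 0.81: n' = 0.81(1 − 0.5712)/[0.5712(1 − 0.81)] = 3.2004
Total items = 3.2004 × 42 = 134.42, rounded up to 135.

135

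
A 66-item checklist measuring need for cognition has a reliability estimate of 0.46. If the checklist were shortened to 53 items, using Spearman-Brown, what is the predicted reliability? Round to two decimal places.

n = 53/66 = 0.803
Spearman-Brown: r_new = n·r / (1 + (n − 1)·r)
r_new = (0.803 × 0.46) / (1 + (0.803 − 1) × 0.46)
     = 0.3694 / 0.9094 = 0.4062

0.41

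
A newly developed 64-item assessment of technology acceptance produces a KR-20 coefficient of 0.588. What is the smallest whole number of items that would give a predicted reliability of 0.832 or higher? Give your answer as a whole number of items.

Rearranging the Spearman-Brown formula for n,
n = r*(1 − r) / [ r (1 − r*) ]
n = 0.832 × (1 − 0.588) / [ 0.588 × (1 − 0.832) ]
  = 0.342784 / 0.098784 = 3.4700
3.4700 × 64 = 222.08 → 223 items

223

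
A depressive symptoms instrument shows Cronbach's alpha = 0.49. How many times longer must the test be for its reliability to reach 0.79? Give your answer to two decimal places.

3.92

n = [0.79 × 0.51] / [0.49 × 0.21]
  = 0.4029 / 0.1029 = 3.9155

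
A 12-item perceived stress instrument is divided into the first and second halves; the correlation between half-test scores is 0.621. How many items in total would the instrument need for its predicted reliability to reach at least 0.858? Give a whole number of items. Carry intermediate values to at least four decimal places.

r_full = 2(0.621)/(1 + 0.621) = 0.7662
n = r_tgt(1 − r_full) / [r_full(1 − r_tgt)] = 0.858 × 0.2338 / (0.7662 × 0.142) ≈ 1.8437
Required items = 1.8437 × 12 = 22.12, so 23 items.

23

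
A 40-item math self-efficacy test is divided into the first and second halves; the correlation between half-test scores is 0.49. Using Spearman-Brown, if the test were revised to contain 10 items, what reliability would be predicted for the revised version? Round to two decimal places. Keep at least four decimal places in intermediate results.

First correct the split-half correlation to full-test reliability: r_full = 2 × 0.49 / (1 + 0.49) ≈ 0.6577
Length factor from 40 to 10 items: n = 10/40 = 0.2500
r_new = n·r_full / (1 + (n − 1)·r_full) = 0.1644 / 0.5067 ≈ 0.3245

0.32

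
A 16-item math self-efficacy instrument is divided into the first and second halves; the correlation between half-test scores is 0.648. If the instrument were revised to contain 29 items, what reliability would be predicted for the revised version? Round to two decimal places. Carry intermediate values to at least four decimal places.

Full-test reliability from the split-half r: r_full = 2(0.648)/(1 + 0.648) = 0.7864
Then adjust to 29 items: n = 29/16 = 1.8125
r_new = n·r_full / (1 + (n − 1)·r_full) = 1.4253 / 1.6389 ≈ 0.8697

0.87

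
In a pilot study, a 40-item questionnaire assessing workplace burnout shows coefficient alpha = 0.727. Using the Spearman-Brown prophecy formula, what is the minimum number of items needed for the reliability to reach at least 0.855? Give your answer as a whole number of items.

89

Invert Spearman-Brown to solve for n:
n = r*(1 − r) / [ r (1 − r*) ]
n = 0.855(1 − 0.727) / [0.727(1 − 0.855)]
n = 0.233415 / 0.105415 ≈ 2.2142
Items needed = n × 40 = 2.2142 × 40 ≈ 88.57 → round up to 89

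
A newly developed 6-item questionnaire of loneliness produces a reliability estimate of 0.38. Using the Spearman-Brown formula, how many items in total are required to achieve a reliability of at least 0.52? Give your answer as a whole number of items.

n = 0.52(1 − 0.38) / [0.38(1 − 0.52)]
n = 0.3224 / 0.1824 ≈ 1.7675
Items needed = n × 6 = 1.7675 × 6 ≈ 10.61 → round up to 11

11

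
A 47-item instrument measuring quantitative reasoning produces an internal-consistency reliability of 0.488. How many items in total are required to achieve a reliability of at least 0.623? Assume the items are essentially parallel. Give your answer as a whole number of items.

n = 0.623(1 − 0.488) / [0.488(1 − 0.623)]
  = 0.318976 / 0.183976 = 1.7338
1.7338 × 47 = 81.49 → 82 items

82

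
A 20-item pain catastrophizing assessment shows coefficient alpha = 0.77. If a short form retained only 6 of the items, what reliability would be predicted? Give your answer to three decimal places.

0.501

The new length is 6/20 = 0.3 times the old.
r_new = 0.3·0.77 / [1 + (0.3 − 1)·0.77]
     = 0.2310 / 0.4610 = 0.5011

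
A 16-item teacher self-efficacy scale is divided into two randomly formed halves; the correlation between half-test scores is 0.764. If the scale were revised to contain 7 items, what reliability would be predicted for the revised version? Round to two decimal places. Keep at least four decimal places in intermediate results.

0.74

Full-test reliability from the split-half r: r_full = 2(0.764)/(1 + 0.764) = 0.8662
Length factor from 16 to 7 items: n = 7/16 = 0.4375
r_new = n·r_full / (1 + (n − 1)·r_full) = 0.3790 / 0.5128 ≈ 0.7391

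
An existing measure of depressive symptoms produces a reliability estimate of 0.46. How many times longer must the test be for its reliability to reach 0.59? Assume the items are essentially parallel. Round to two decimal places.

1.69

Invert Spearman-Brown to solve for n:
n = r*(1 − r) / [ r (1 − r*) ]
n = 0.59 × (1 − 0.46) / [ 0.46 × (1 − 0.59) ]
  = 0.3186 / 0.1886 = 1.6893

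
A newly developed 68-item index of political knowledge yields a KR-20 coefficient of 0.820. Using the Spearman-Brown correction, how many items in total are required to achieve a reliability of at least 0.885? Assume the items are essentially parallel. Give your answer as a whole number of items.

115

n = 0.885 × (1 − 0.820) / [ 0.820 × (1 − 0.885) ]
n = 0.159300 / 0.094300 ≈ 1.6893
Items needed = n × 68 = 1.6893 × 68 ≈ 114.87 → round up to 115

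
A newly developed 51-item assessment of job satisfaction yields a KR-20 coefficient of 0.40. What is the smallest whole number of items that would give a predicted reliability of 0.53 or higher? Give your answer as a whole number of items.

87

Rearranging the Spearman-Brown formula for n,
n = r_target (1 − r_old) / [ r_old (1 − r_target) ]
n = [0.53 × 0.60] / [0.40 × 0.47]
  = 0.3180 / 0.1880 = 1.6915
So the test needs 1.6915 × 51 ≈ 86.27 items; rounding up, 87.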